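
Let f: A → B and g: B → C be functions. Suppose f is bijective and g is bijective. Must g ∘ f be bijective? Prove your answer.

Injectivity: if g(f(s)) = g(f(t)) then f(s) = f(t) (g injective) so s = t (f injective).
Surjectivity: for c ∈ C pick b with g(b) = c, then a with f(a) = b; then (g ∘ f)(a) = c.
Therefore g ∘ f is bijective.

bijective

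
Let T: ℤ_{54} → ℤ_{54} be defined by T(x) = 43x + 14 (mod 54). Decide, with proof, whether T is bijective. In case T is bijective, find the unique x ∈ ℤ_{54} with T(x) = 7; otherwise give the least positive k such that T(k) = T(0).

35

Recall that injectivity means: for all u, v in the domain, T(u) = T(v) implies u = v.
If T(u) = T(v), then 43u ≡ 43v (mod 54). Because gcd(43, 54) = 1, we may cancel 43 to get u ≡ v (mod 54).
We now compute 43⁻¹ mod 54 explicitly. Euclid's algorithm: 54 = 1·43 + 11, 43 = 3·11 + 10, 11 = 1·10 + 1; back-substituting gives 1 = 49·43 − 39·54, so 43⁻¹ ≡ 49 (mod 54).
Then y ↦ 49(y − 14) is a two-sided inverse to T, so every y ∈ ℤ_{54} has a preimage.
Therefore T is bijective.
Since T is bijective, we find T⁻¹(7): we need 43x ≡ 7 − 14 ≡ 47 (mod 54). Using 43⁻¹ = 49: x ≡ 49·47 = 2303 = 42·54 + 35, so x = 35.
Check: T(35) = 43·35 + 14 = 1519 = 28·54 + 7 ≡ 7 (mod 54).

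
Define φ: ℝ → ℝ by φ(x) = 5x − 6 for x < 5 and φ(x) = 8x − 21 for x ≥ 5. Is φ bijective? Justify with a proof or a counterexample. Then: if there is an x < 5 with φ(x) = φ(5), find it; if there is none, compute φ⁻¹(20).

41/8

Both pieces are strictly increasing (slopes 5 and 8), so each is injective on its own interval.
The left piece maps (−∞, 5) onto (−∞, 19); the right piece maps [5, ∞) onto [19, ∞).
Since 19 = 19, the images partition ℝ: φ is injective and surjective, hence bijective.
Because the two images are disjoint, no x < 5 has φ(x) = φ(5), so we compute φ⁻¹(20): 20 lies in [19, ∞), so solve 8x − 21 = 20: x = (20 + 21)/8 = 41/8.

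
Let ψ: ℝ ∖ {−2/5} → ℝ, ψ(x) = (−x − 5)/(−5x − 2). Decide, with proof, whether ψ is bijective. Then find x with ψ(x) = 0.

-5

If ψ(x) = 1/5, cross-multiplying gives −5(−x − 5) = −1(−5x − 2), which simplifies to 25 = 2 — false.  So 1/5 has no preimage and ψ is not surjective.
Therefore ψ is not bijective.
Solving ψ(x) = 0: cross-multiplying gives −x − 5 = 0(−5x − 2), which rearranges to −1x = 5, so x = −5.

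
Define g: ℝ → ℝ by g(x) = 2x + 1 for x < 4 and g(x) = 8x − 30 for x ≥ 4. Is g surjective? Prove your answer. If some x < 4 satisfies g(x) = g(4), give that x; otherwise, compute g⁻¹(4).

1/2

Both pieces are strictly increasing (slopes 2 and 8), so each is injective on its own interval.
The left piece maps (−∞, 4) onto (−∞, 9); the right piece maps [4, ∞) onto [2, ∞).
The union (−∞, 9) ∪ [2, ∞) covers ℝ, so g is surjective.
For the follow-up: the images overlap, so an x < 4 with g(x) = g(4) exists. g(4) = 2; solving 2x + 1 = 2 for x < 4 gives x = (2 − 1)/2 = 1/2.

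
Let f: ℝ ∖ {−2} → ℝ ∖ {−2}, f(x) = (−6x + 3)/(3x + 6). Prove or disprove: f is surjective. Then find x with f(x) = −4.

-9/2

For any y ≠ −2, solving y(3x + 6) = −6x + 3 for x gives a well-defined x ≠ −2. So f is surjective.
Solving f(x) = −4: cross-multiplying gives −6x + 3 = −4(3x + 6), which rearranges to 6x = −27, so x = −9/2.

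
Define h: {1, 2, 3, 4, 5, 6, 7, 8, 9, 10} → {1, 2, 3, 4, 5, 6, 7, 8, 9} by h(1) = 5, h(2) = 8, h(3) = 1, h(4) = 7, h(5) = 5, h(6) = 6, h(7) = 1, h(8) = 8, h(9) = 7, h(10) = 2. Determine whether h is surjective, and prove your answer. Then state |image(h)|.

No element maps to 3, so h is not surjective.
The image of h is {1, 2, 5, 6, 7, 8}, which has 6 elements.

6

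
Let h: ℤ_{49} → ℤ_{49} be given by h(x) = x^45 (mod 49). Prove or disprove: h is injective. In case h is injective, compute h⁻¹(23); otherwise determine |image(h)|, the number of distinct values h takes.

15

h(3): Repeated squaring mod 49: 3^1 ≡ 3, 3^2 ≡ 3² = 9, 3^4 ≡ 9² = 81 ≡ 32, 3^8 ≡ 32² = 1024 ≡ 44, 3^16 ≡ 44² = 1936 ≡ 25, 3^32 ≡ 25² = 625 ≡ 37. Since 45 = 32 + 8 + 4 + 1, 3^45 ≡ 37·44·32·3: 37·44 = 1628 ≡ 11, then 11·32 = 352 ≡ 9, then 9·3 = 27. So 3^45 ≡ 27 (mod 49).
h(5): Repeated squaring mod 49: 5^1 ≡ 5, 5^2 ≡ 5² = 25, 5^4 ≡ 25² = 625 ≡ 37, 5^8 ≡ 37² = 1369 ≡ 46, 5^16 ≡ 46² = 2116 ≡ 9, 5^32 ≡ 9² = 81 ≡ 32. Since 45 = 32 + 8 + 4 + 1, 5^45 ≡ 32·46·37·5: 32·46 = 1472 ≡ 2, then 2·37 = 74 ≡ 25, then 25·5 = 125 ≡ 27. So 5^45 ≡ 27 (mod 49).
So h(3) = h(5) = 27 while 3 ≠ 5, so h is not injective.
Since h is not injective, we determine |image(h)|. Computing x^45 mod 49 for each x (by repeated squaring, reducing mod 49 at every step), the values h(0), h(1), …, h(48) are: 0, 1, 8, 27, 15, 27, 20, 0, 22, 43, 20, 8, 13, 41, 0, 43, 29, 13, 1, 48, 13, 0, 15, 15, 6, 43, 34, 34, 0, 36, 1, 48, 36, 20, 6, 0, 8, 36, 41, 29, 6, 27, 0, 29, 22, 34, 22, 41, 48.
The distinct values are {0, 1, 6, 8, 13, 15, 20, 22, 27, 29, 34, 36, 41, 43, 48}; there are 15 of them.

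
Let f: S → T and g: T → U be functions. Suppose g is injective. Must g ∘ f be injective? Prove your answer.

not injective

No. Take S = {0, 1}, T = U = {0, 1, 2, 3, 4}, f(0) = f(1) = 0, and g = identity (injective).
Then (g ∘ f)(0) = (g ∘ f)(1) = 0 with 0 ≠ 1, so g ∘ f is not injective.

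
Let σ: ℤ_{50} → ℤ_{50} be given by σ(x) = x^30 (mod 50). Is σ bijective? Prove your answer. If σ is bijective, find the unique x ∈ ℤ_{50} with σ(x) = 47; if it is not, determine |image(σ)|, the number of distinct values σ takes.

σ(4): Repeated squaring mod 50: 4^1 ≡ 4, 4^2 ≡ 4² = 16, 4^4 ≡ 16² = 256 ≡ 6, 4^8 ≡ 6² = 36, 4^16 ≡ 36² = 1296 ≡ 46. Since 30 = 16 + 8 + 4 + 2, 4^30 ≡ 46·36·6·16: 46·36 = 1656 ≡ 6, then 6·6 = 36, then 36·16 = 576 ≡ 26. So 4^30 ≡ 26 (mod 50).
σ(6): Repeated squaring mod 50: 6^1 ≡ 6, 6^2 ≡ 6² = 36, 6^4 ≡ 36² = 1296 ≡ 46, 6^8 ≡ 46² = 2116 ≡ 16, 6^16 ≡ 16² = 256 ≡ 6. Since 30 = 16 + 8 + 4 + 2, 6^30 ≡ 6·16·46·36: 6·16 = 96 ≡ 46, then 46·46 = 2116 ≡ 16, then 16·36 = 576 ≡ 26. So 6^30 ≡ 26 (mod 50).
So σ(4) = σ(6) = 26 while 4 ≠ 6, so σ is not injective, hence not bijective.
Since σ is not bijective, we determine |image(σ)|. Computing x^30 mod 50 for each x (by repeated squaring, reducing mod 50 at every step), the values σ(0), σ(1), …, σ(49) are: 0, 1, 24, 49, 26, 25, 26, 49, 24, 1, 0, 1, 24, 49, 26, 25, 26, 49, 24, 1, 0, 1, 24, 49, 26, 25, 26, 49, 24, 1, 0, 1, 24, 49, 26, 25, 26, 49, 24, 1, 0, 1, 24, 49, 26, 25, 26, 49, 24, 1.
The distinct values are {0, 1, 24, 25, 26, 49}; there are 6 of them.

6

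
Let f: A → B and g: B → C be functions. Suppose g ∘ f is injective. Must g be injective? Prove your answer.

not injective

No. Take A = {1}, B = {1, 2}, C = {1, 2}, f(a) = a for each a ∈ A, and g(b) = 1 if b ∈ {1, 2} else g(b) = b.
Then g ∘ f = f is injective (A ⊂ B and f is the inclusion), but g(1) = g(2) = 1 with 1 ≠ 2, so g is not injective.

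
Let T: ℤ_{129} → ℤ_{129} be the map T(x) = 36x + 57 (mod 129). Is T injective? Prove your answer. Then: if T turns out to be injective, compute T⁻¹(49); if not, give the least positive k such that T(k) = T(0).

43

We have gcd(36, 129) = 3 > 1. Taking s = 0 and t = 43: T(0) = 57 and T(43) = 36·43 + 57 = 1605 ≡ 57 (mod 129).
So T(0) = T(43) while 0 ≠ 43, hence T is not injective.
Since T is not injective, we find the least positive k with T(k) = T(0): this means 36k ≡ 0 (mod 129), i.e. 129 ∣ 36k. Since gcd(36, 129) = 3, dividing through by 3 this holds exactly when 43 ∣ 12k, and as gcd(12, 43) = 1, exactly when 43 ∣ k.
The smallest positive such k is 43.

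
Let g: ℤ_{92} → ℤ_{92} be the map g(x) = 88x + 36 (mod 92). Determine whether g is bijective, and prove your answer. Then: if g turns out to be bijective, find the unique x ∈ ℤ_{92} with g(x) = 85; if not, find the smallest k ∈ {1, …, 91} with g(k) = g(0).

We have gcd(88, 92) = 4 > 1. Taking x_1 = 0 and x_2 = 23: g(0) = 36 and g(23) = 88·23 + 36 = 2060 ≡ 36 (mod 92).
So g(0) = g(23) while 0 ≠ 23, therefore g is not injective, hence not bijective.
Since g is not bijective, we find the least positive k with g(k) = g(0): this means 88k ≡ 0 (mod 92), i.e. 92 ∣ 88k. Since gcd(88, 92) = 4, dividing through by 4 this holds exactly when 23 ∣ 22k, and as gcd(22, 23) = 1, exactly when 23 ∣ k.
The smallest positive such k is 23.

23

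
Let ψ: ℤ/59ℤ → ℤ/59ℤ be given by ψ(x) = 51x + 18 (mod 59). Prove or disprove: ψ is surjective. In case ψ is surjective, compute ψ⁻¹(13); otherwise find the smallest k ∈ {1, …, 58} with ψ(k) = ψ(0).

Recall: ψ is surjective if every y in the codomain equals ψ(x) for some x in the domain.
Since gcd(51, 59) = 1, 51 is invertible modulo 59. Euclid's algorithm: 59 = 1·51 + 8, 51 = 6·8 + 3, 8 = 2·3 + 2, 3 = 1·2 + 1; back-substituting gives 1 = 22·51 − 19·59, so 51⁻¹ ≡ 22 (mod 59).
For any y ∈ ℤ/59ℤ, x = 22(y − 18) mod 59 satisfies ψ(x) = 51·22(y − 18) + 18 ≡ y (since 51·22 ≡ 1 mod 59). So every y has a preimage.
Therefore ψ is surjective.
Since ψ is surjective, we find ψ⁻¹(13): we need 51x ≡ 13 − 18 ≡ 54 (mod 59). Using 51⁻¹ = 22: x ≡ 22·54 = 1188 = 20·59 + 8, so x = 8.
Check: ψ(8) = 51·8 + 18 = 426 = 7·59 + 13 ≡ 13 (mod 59).

8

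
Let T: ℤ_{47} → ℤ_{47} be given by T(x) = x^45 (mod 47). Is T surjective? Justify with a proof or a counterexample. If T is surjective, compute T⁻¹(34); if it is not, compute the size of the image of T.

18

Since 47 is prime, the nonzero elements of ℤ_{47} form a cyclic group of order 46.
As gcd(45, 46) = 1, raising to the 45th power is a bijection on this group: if u^45 ≡ v^45 then (uv^{−1})^45 = 1, and the only element of order dividing gcd(45, 46) = 1 is 1, so u = v.
With T(0) = 0 this makes T injective on all of ℤ_{47}, hence bijective (finite equal-size domain and codomain). In particular T is surjective.
Since T is surjective, we find the preimage of 34. The inverse of x ↦ x^45 on (ℤ_{47})^× is x ↦ x^45, because 45·45 = 2025 = 44·46 + 1 ≡ 1 (mod 46) and x^{46} = 1 for x ≠ 0 (Fermat). So T⁻¹(34) = 34^45 mod 47.
Repeated squaring mod 47: 34^1 ≡ 34, 34^2 ≡ 34² = 1156 ≡ 28, 34^4 ≡ 28² = 784 ≡ 32, 34^8 ≡ 32² = 1024 ≡ 37, 34^16 ≡ 37² = 1369 ≡ 6, 34^32 ≡ 6² = 36. Since 45 = 32 + 8 + 4 + 1, 34^45 ≡ 36·37·32·34: 36·37 = 1332 ≡ 16, then 16·32 = 512 ≡ 42, then 42·34 = 1428 ≡ 18. So 34^45 ≡ 18 (mod 47).
Hence T⁻¹(34) = 18.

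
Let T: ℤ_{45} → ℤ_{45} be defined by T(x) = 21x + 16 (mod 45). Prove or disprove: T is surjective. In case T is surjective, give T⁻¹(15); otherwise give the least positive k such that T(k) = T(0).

15

Since gcd(21, 45) = 3, we have 21x ≡ 0 (mod 3) for all x, so T(x) ≡ 1 (mod 3).
But 0 ≢ 1 (mod 3), so 0 ∈ ℤ_{45} has no preimage. Hence T is not surjective.
Since T is not surjective, we find the least positive k with T(k) = T(0): this means 21k ≡ 0 (mod 45), i.e. 45 ∣ 21k. Since gcd(21, 45) = 3, dividing through by 3 this holds exactly when 15 ∣ 7k, and as gcd(7, 15) = 1, exactly when 15 ∣ k.
The smallest positive such k is 15.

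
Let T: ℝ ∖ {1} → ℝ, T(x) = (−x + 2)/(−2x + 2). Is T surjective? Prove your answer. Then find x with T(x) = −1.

4/3

If T(x) = 1/2, cross-multiplying gives −2(−x + 2) = −1(−2x + 2), which simplifies to −4 = −2 — false.  So 1/2 has no preimage and T is not surjective.
Solving T(x) = −1: cross-multiplying gives −x + 2 = −1(−2x + 2), which rearranges to −3x = −4, so x = 4/3.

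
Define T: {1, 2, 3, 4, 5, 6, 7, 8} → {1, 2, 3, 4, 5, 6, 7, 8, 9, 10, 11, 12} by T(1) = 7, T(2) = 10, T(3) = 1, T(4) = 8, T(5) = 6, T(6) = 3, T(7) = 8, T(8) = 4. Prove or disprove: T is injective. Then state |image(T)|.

T(4) = 8 = T(7) with 4 ≠ 7, so T is not injective.
The image of T is {1, 3, 4, 6, 7, 8, 10}, which has 7 elements.

7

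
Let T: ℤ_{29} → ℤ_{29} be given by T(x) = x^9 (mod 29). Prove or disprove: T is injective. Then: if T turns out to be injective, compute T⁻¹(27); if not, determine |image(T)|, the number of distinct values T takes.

Since 29 is prime, the nonzero elements of ℤ_{29} form a cyclic group of order 28.
As gcd(9, 28) = 1, raising to the 9th power is a bijection on this group: if a^9 ≡ b^9 then (ab^{−1})^9 = 1, and the only element of order dividing gcd(9, 28) = 1 is 1, so a = b.
With T(0) = 0 this makes T injective on all of ℤ_{29}, hence bijective (finite equal-size domain and codomain). In particular T is injective.
Since T is injective, we find the preimage of 27. The inverse of x ↦ x^9 on (ℤ_{29})^× is x ↦ x^25, because 9·25 = 225 = 8·28 + 1 ≡ 1 (mod 28) and x^{28} = 1 for x ≠ 0 (Fermat). So T⁻¹(27) = 27^25 mod 29.
Repeated squaring mod 29: 27^1 ≡ 27, 27^2 ≡ 27² = 729 ≡ 4, 27^4 ≡ 4² = 16, 27^8 ≡ 16² = 256 ≡ 24, 27^16 ≡ 24² = 576 ≡ 25. Since 25 = 16 + 8 + 1, 27^25 ≡ 25·24·27: 25·24 = 600 ≡ 20, then 20·27 = 540 ≡ 18. So 27^25 ≡ 18 (mod 29).
Hence T⁻¹(27) = 18.

18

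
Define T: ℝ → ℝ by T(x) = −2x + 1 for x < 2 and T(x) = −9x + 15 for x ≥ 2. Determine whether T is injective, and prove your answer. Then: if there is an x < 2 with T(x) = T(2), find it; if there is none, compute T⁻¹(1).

0

Both pieces are strictly decreasing (slopes −2 and −9), so each is injective on its own interval.
The left piece maps (−∞, 2) onto (−3, ∞); the right piece maps [2, ∞) onto (−∞, −3].
These images are disjoint, so no value is attained by both pieces. So T is injective.
Because the two images are disjoint, no x < 2 has T(x) = T(2), so we compute T⁻¹(1): 1 lies in (−3, ∞), so solve −2x + 1 = 1: x = (1 − 1)/(−2) = 0.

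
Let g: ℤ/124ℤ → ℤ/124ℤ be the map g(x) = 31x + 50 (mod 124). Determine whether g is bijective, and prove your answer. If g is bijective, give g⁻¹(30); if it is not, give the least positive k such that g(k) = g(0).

4

Recall that injectivity means: for all x_1, x_2 in the domain, g(x_1) = g(x_2) implies x_1 = x_2.
We have gcd(31, 124) = 31 > 1. Taking x_1 = 0 and x_2 = 4: g(0) = 50 and g(4) = 31·4 + 50 = 174 ≡ 50 (mod 124).
So g(0) = g(4) while 0 ≠ 4, so g is not injective, hence not bijective.
Since g is not bijective, we find the least positive k with g(k) = g(0): this means 31k ≡ 0 (mod 124), i.e. 124 ∣ 31k. Since gcd(31, 124) = 31, dividing through by 31 this holds exactly when 4 ∣ k.
The smallest positive such k is 4.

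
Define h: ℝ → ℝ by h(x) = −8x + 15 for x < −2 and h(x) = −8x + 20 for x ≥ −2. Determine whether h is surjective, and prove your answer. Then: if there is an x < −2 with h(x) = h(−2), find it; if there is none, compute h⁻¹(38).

Both pieces are strictly decreasing (slopes −8 and −8), so each is injective on its own interval.
The left piece maps (−∞, −2) onto (31, ∞); the right piece maps [−2, ∞) onto (−∞, 36].
The union (31, ∞) ∪ (−∞, 36] covers ℝ, so h is surjective.
For the follow-up: the images overlap, so an x < −2 with h(x) = h(−2) exists. h(−2) = 36; solving −8x + 15 = 36 for x < −2 gives x = (36 − 15)/(−8) = −21/8.

-21/8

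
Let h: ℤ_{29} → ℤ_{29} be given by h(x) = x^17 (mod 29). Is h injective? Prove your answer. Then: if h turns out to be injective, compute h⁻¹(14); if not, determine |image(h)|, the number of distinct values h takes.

19

Since 29 is prime, the nonzero elements of ℤ_{29} form a cyclic group of order 28.
As gcd(17, 28) = 1, raising to the 17th power is a bijection on this group: if s^17 ≡ t^17 then (st^{−1})^17 = 1, and the only element of order dividing gcd(17, 28) = 1 is 1, so s = t.
With h(0) = 0 this makes h injective on all of ℤ_{29}, hence bijective (finite equal-size domain and codomain). In particular h is injective.
Since h is injective, we find the preimage of 14. The inverse of x ↦ x^17 on (ℤ_{29})^× is x ↦ x^5, because 17·5 = 85 = 3·28 + 1 ≡ 1 (mod 28) and x^{28} = 1 for x ≠ 0 (Fermat). So h⁻¹(14) = 14^5 mod 29.
Repeated squaring mod 29: 14^1 ≡ 14, 14^2 ≡ 14² = 196 ≡ 22, 14^4 ≡ 22² = 484 ≡ 20. Since 5 = 4 + 1, 14^5 ≡ 20·14: 20·14 = 280 ≡ 19. So 14^5 ≡ 19 (mod 29).
Hence h⁻¹(14) = 19.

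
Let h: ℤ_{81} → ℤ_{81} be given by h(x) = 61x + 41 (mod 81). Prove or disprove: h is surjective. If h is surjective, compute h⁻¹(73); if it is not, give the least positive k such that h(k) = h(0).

Since gcd(61, 81) = 1, 61 is invertible modulo 81. Euclid's algorithm: 81 = 1·61 + 20, 61 = 3·20 + 1; back-substituting gives 1 = 4·61 − 3·81, so 61⁻¹ ≡ 4 (mod 81).
Then y ↦ 4(y − 41) is a two-sided inverse to h, so every y ∈ ℤ_{81} has a preimage.
Therefore h is surjective.
Since h is surjective, we find h⁻¹(73): we need 61x ≡ 73 − 41 ≡ 32 (mod 81). Using 61⁻¹ = 4: x ≡ 4·32 = 128 = 1·81 + 47, so x = 47.
Check: h(47) = 61·47 + 41 = 2908 = 35·81 + 73 ≡ 73 (mod 81).

47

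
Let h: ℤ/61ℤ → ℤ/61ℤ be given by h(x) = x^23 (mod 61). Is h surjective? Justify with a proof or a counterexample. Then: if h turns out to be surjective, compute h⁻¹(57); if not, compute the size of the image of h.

16

Since 61 is prime, the nonzero elements of ℤ/61ℤ form a cyclic group of order 60.
As gcd(23, 60) = 1, raising to the 23rd power is a bijection on this group: if u^23 ≡ v^23 then (uv^{−1})^23 = 1, and the only element of order dividing gcd(23, 60) = 1 is 1, so u = v.
With h(0) = 0 this makes h injective on all of ℤ/61ℤ, hence bijective (finite equal-size domain and codomain). In particular h is surjective.
Since h is surjective, we find the preimage of 57. The inverse of x ↦ x^23 on (ℤ/61ℤ)^× is x ↦ x^47, because 23·47 = 1081 = 18·60 + 1 ≡ 1 (mod 60) and x^{60} = 1 for x ≠ 0 (Fermat). So h⁻¹(57) = 57^47 mod 61.
Repeated squaring mod 61: 57^1 ≡ 57, 57^2 ≡ 57² = 3249 ≡ 16, 57^4 ≡ 16² = 256 ≡ 12, 57^8 ≡ 12² = 144 ≡ 22, 57^16 ≡ 22² = 484 ≡ 57, 57^32 ≡ 57² = 3249 ≡ 16. Since 47 = 32 + 8 + 4 + 2 + 1, 57^47 ≡ 16·22·12·16·57: 16·22 = 352 ≡ 47, then 47·12 = 564 ≡ 15, then 15·16 = 240 ≡ 57, then 57·57 = 3249 ≡ 16. So 57^47 ≡ 16 (mod 61).
Hence h⁻¹(57) = 16.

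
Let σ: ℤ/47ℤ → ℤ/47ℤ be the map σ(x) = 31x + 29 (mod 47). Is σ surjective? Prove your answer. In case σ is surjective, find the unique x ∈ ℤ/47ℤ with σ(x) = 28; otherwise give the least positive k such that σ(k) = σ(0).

Since gcd(31, 47) = 1, 31 is invertible modulo 47. Euclid's algorithm: 47 = 1·31 + 16, 31 = 1·16 + 15, 16 = 1·15 + 1; back-substituting gives 1 = 44·31 − 29·47, so 31⁻¹ ≡ 44 (mod 47).
For any y ∈ ℤ/47ℤ, x = 44(y − 29) mod 47 satisfies σ(x) = 31·44(y − 29) + 29 ≡ y (since 31·44 ≡ 1 mod 47). So every y has a preimage.
So σ is surjective.
Since σ is surjective, we find σ⁻¹(28): we need 31x ≡ 28 − 29 ≡ 46 (mod 47). Using 31⁻¹ = 44: x ≡ 44·46 = 2024 = 43·47 + 3, so x = 3.
Check: σ(3) = 31·3 + 29 = 122 = 2·47 + 28 ≡ 28 (mod 47).

3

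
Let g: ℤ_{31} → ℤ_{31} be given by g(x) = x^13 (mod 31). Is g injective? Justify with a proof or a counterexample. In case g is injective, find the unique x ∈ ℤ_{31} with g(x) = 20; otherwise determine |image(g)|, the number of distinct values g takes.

Since 31 is prime, the nonzero elements of ℤ_{31} form a cyclic group of order 30.
As gcd(13, 30) = 1, raising to the 13th power is a bijection on this group: if u^13 ≡ v^13 then (uv^{−1})^13 = 1, and the only element of order dividing gcd(13, 30) = 1 is 1, so u = v.
With g(0) = 0 this makes g injective on all of ℤ_{31}, hence bijective (finite equal-size domain and codomain). In particular g is injective.
Since g is injective, we find the preimage of 20. The inverse of x ↦ x^13 on (ℤ_{31})^× is x ↦ x^7, because 13·7 = 91 = 3·30 + 1 ≡ 1 (mod 30) and x^{30} = 1 for x ≠ 0 (Fermat). So g⁻¹(20) = 20^7 mod 31.
Repeated squaring mod 31: 20^1 ≡ 20, 20^2 ≡ 20² = 400 ≡ 28, 20^4 ≡ 28² = 784 ≡ 9. Since 7 = 4 + 2 + 1, 20^7 ≡ 9·28·20: 9·28 = 252 ≡ 4, then 4·20 = 80 ≡ 18. So 20^7 ≡ 18 (mod 31).
Hence g⁻¹(20) = 18.

18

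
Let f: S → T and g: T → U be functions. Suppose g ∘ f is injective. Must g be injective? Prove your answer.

not injective

No. Take S = {1, 2}, T = {1, 2, 3}, U = {1, 2, 3}, f(a) = a for each a ∈ S, and g(b) = 2 if b ∈ {2, 3} else g(b) = b.
Then g ∘ f = f is injective (S ⊂ T and f is the inclusion), but g(2) = g(3) = 2 with 2 ≠ 3, so g is not injective.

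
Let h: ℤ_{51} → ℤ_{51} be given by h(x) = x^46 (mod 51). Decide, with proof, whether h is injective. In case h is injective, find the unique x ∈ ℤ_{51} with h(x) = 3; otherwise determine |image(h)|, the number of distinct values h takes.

h(7): Repeated squaring mod 51: 7^1 ≡ 7, 7^2 ≡ 7² = 49, 7^4 ≡ 49² = 2401 ≡ 4, 7^8 ≡ 4² = 16, 7^16 ≡ 16² = 256 ≡ 1, 7^32 ≡ 1² = 1. Since 46 = 32 + 8 + 4 + 2, 7^46 ≡ 1·16·4·49: 1·16 = 16, then 16·4 = 64 ≡ 13, then 13·49 = 637 ≡ 25. So 7^46 ≡ 25 (mod 51).
h(10): Repeated squaring mod 51: 10^1 ≡ 10, 10^2 ≡ 10² = 100 ≡ 49, 10^4 ≡ 49² = 2401 ≡ 4, 10^8 ≡ 4² = 16, 10^16 ≡ 16² = 256 ≡ 1, 10^32 ≡ 1² = 1. Since 46 = 32 + 8 + 4 + 2, 10^46 ≡ 1·16·4·49: 1·16 = 16, then 16·4 = 64 ≡ 13, then 13·49 = 637 ≡ 25. So 10^46 ≡ 25 (mod 51).
So h(7) = h(10) = 25 while 7 ≠ 10, hence h is not injective.
Since h is not injective, we determine |image(h)|. Computing x^46 mod 51 for each x (by repeated squaring, reducing mod 51 at every step), the values h(0), h(1), …, h(50) are: 0, 1, 13, 36, 16, 49, 9, 25, 4, 21, 25, 43, 15, 16, 19, 30, 1, 34, 18, 13, 19, 33, 49, 43, 42, 4, 4, 42, 43, 49, 33, 19, 13, 18, 34, 1, 30, 19, 16, 15, 43, 25, 21, 4, 25, 9, 49, 16, 36, 13, 1.
The distinct values are {0, 1, 4, 9, 13, 15, 16, 18, 19, 21, 25, 30, 33, 34, 36, 42, 43, 49}; there are 18 of them.

18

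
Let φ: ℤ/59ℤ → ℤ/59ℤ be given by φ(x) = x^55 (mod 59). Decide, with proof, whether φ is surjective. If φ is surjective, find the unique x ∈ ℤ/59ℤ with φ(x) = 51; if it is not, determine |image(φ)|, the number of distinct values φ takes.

Since 59 is prime, the nonzero elements of ℤ/59ℤ form a cyclic group of order 58.
As gcd(55, 58) = 1, raising to the 55th power is a bijection on this group: if u^55 ≡ v^55 then (uv^{−1})^55 = 1, and the only element of order dividing gcd(55, 58) = 1 is 1, so u = v.
With φ(0) = 0 this makes φ injective on all of ℤ/59ℤ, hence bijective (finite equal-size domain and codomain). In particular φ is surjective.
Since φ is surjective, we find the preimage of 51. The inverse of x ↦ x^55 on (ℤ/59ℤ)^× is x ↦ x^19, because 55·19 = 1045 = 18·58 + 1 ≡ 1 (mod 58) and x^{58} = 1 for x ≠ 0 (Fermat). So φ⁻¹(51) = 51^19 mod 59.
Repeated squaring mod 59: 51^1 ≡ 51, 51^2 ≡ 51² = 2601 ≡ 5, 51^4 ≡ 5² = 25, 51^8 ≡ 25² = 625 ≡ 35, 51^16 ≡ 35² = 1225 ≡ 45. Since 19 = 16 + 2 + 1, 51^19 ≡ 45·5·51: 45·5 = 225 ≡ 48, then 48·51 = 2448 ≡ 29. So 51^19 ≡ 29 (mod 59).
Hence φ⁻¹(51) = 29.

29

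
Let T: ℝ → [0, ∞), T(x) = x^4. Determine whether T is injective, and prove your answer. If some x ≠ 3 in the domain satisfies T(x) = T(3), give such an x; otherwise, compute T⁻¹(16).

-3

T(3) = 81 = (−3)^4 = T(−3) (since 4 is even), with 3 ≠ −3. So T is not injective.
For the follow-up, such an x exists: taking x = −3 ∈ ℝ gives T(−3) = 81 = T(3) with −3 ≠ 3.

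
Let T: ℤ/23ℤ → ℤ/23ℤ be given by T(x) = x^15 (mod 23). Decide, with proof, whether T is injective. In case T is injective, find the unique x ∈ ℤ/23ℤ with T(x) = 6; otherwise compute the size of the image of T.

9

Since 23 is prime, the nonzero elements of ℤ/23ℤ form a cyclic group of order 22.
As gcd(15, 22) = 1, raising to the 15th power is a bijection on this group: if s^15 ≡ t^15 then (st^{−1})^15 = 1, and the only element of order dividing gcd(15, 22) = 1 is 1, so s = t.
With T(0) = 0 this makes T injective on all of ℤ/23ℤ, hence bijective (finite equal-size domain and codomain). In particular T is injective.
Since T is injective, we find the preimage of 6. The inverse of x ↦ x^15 on (ℤ/23ℤ)^× is x ↦ x^3, because 15·3 = 45 = 2·22 + 1 ≡ 1 (mod 22) and x^{22} = 1 for x ≠ 0 (Fermat). So T⁻¹(6) = 6^3 mod 23.
Repeated squaring mod 23: 6^1 ≡ 6, 6^2 ≡ 6² = 36 ≡ 13. Since 3 = 2 + 1, 6^3 ≡ 13·6: 13·6 = 78 ≡ 9. So 6^3 ≡ 9 (mod 23).
Hence T⁻¹(6) = 9.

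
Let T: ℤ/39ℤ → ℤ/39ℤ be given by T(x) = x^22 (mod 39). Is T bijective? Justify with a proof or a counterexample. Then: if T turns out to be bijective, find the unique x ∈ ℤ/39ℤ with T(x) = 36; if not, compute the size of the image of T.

T(5): Repeated squaring mod 39: 5^1 ≡ 5, 5^2 ≡ 5² = 25, 5^4 ≡ 25² = 625 ≡ 1, 5^8 ≡ 1² = 1, 5^16 ≡ 1² = 1. Since 22 = 16 + 4 + 2, 5^22 ≡ 1·1·25: 1·1 = 1, then 1·25 = 25. So 5^22 ≡ 25 (mod 39).
T(8): Repeated squaring mod 39: 8^1 ≡ 8, 8^2 ≡ 8² = 64 ≡ 25, 8^4 ≡ 25² = 625 ≡ 1, 8^8 ≡ 1² = 1, 8^16 ≡ 1² = 1. Since 22 = 16 + 4 + 2, 8^22 ≡ 1·1·25: 1·1 = 1, then 1·25 = 25. So 8^22 ≡ 25 (mod 39).
So T(5) = T(8) = 25 while 5 ≠ 8, therefore T is not injective, hence not bijective.
Since T is not bijective, we determine |image(T)|. Computing x^22 mod 39 for each x (by repeated squaring, reducing mod 39 at every step), the values T(0), T(1), …, T(38) are: 0, 1, 10, 3, 22, 25, 30, 4, 25, 9, 16, 10, 27, 13, 1, 36, 16, 22, 12, 4, 4, 12, 22, 16, 36, 1, 13, 27, 10, 16, 9, 25, 4, 30, 25, 22, 3, 10, 1.
The distinct values are {0, 1, 3, 4, 9, 10, 12, 13, 16, 22, 25, 27, 30, 36}; there are 14 of them.

14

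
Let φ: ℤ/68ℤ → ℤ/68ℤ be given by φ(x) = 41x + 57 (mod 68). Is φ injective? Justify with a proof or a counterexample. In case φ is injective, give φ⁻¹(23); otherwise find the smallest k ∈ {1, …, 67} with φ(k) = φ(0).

34

If φ(a) = φ(b), then 41a ≡ 41b (mod 68). Because gcd(41, 68) = 1, we may cancel 41 to get a ≡ b (mod 68).
Hence φ is injective.
We now compute 41⁻¹ mod 68 explicitly. Euclid's algorithm: 68 = 1·41 + 27, 41 = 1·27 + 14, 27 = 1·14 + 13, 14 = 1·13 + 1; back-substituting gives 1 = 5·41 − 3·68, so 41⁻¹ ≡ 5 (mod 68).
Since φ is injective, we compute φ⁻¹(23): solve 41x + 57 ≡ 23 (mod 68), i.e. 41x ≡ 34 (mod 68).
Multiplying by 41⁻¹ = 5 gives x ≡ 5·34 = 170 = 2·68 + 34 ≡ 34 (mod 68).
Check: φ(34) = 41·34 + 57 = 1451 = 21·68 + 23 ≡ 23 (mod 68).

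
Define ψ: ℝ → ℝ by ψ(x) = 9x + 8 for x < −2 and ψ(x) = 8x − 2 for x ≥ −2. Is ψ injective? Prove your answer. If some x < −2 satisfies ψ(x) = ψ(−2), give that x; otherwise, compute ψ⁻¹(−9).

Both pieces are strictly increasing (slopes 9 and 8), so each is injective on its own interval.
The left piece maps (−∞, −2) onto (−∞, −10); the right piece maps [−2, ∞) onto [−18, ∞).
These images overlap. In particular ψ(−2) = −18 (right piece), and solving 9x + 8 = −18 on the left piece gives x = −26/9 < −2.
So ψ(−26/9) = ψ(−2) with −26/9 ≠ −2, and ψ is not injective. This x = −26/9 is the requested value below −2.

-26/9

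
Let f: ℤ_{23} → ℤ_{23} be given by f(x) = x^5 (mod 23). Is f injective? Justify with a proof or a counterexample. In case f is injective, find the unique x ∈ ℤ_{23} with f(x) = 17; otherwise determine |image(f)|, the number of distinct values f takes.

7

Since 23 is prime, the nonzero elements of ℤ_{23} form a cyclic group of order 22.
As gcd(5, 22) = 1, raising to the 5th power is a bijection on this group: if a^5 ≡ b^5 then (ab^{−1})^5 = 1, and the only element of order dividing gcd(5, 22) = 1 is 1, so a = b.
With f(0) = 0 this makes f injective on all of ℤ_{23}, hence bijective (finite equal-size domain and codomain). In particular f is injective.
Since f is injective, we find the preimage of 17. The inverse of x ↦ x^5 on (ℤ_{23})^× is x ↦ x^9, because 5·9 = 45 = 2·22 + 1 ≡ 1 (mod 22) and x^{22} = 1 for x ≠ 0 (Fermat). So f⁻¹(17) = 17^9 mod 23.
Repeated squaring mod 23: 17^1 ≡ 17, 17^2 ≡ 17² = 289 ≡ 13, 17^4 ≡ 13² = 169 ≡ 8, 17^8 ≡ 8² = 64 ≡ 18. Since 9 = 8 + 1, 17^9 ≡ 18·17: 18·17 = 306 ≡ 7. So 17^9 ≡ 7 (mod 23).
Hence f⁻¹(17) = 7.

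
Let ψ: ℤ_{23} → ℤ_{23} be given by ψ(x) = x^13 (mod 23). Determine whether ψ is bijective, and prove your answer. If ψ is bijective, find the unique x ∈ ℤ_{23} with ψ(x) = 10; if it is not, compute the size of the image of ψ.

17

Since 23 is prime, the nonzero elements of ℤ_{23} form a cyclic group of order 22.
As gcd(13, 22) = 1, raising to the 13th power is a bijection on this group: if a^13 ≡ b^13 then (ab^{−1})^13 = 1, and the only element of order dividing gcd(13, 22) = 1 is 1, so a = b.
With ψ(0) = 0 this makes ψ injective on all of ℤ_{23}, hence bijective (finite equal-size domain and codomain). In particular ψ is bijective.
Since ψ is bijective, we find the preimage of 10. The inverse of x ↦ x^13 on (ℤ_{23})^× is x ↦ x^17, because 13·17 = 221 = 10·22 + 1 ≡ 1 (mod 22) and x^{22} = 1 for x ≠ 0 (Fermat). So ψ⁻¹(10) = 10^17 mod 23.
Repeated squaring mod 23: 10^1 ≡ 10, 10^2 ≡ 10² = 100 ≡ 8, 10^4 ≡ 8² = 64 ≡ 18, 10^8 ≡ 18² = 324 ≡ 2, 10^16 ≡ 2² = 4. Since 17 = 16 + 1, 10^17 ≡ 4·10: 4·10 = 40 ≡ 17. So 10^17 ≡ 17 (mod 23).
Hence ψ⁻¹(10) = 17.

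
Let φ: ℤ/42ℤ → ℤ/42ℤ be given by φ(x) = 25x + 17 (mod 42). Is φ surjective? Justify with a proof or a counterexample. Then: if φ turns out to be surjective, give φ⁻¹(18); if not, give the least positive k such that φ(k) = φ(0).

37

Since gcd(25, 42) = 1, 25 is invertible modulo 42. Euclid's algorithm: 42 = 1·25 + 17, 25 = 1·17 + 8, 17 = 2·8 + 1; back-substituting gives 1 = 37·25 − 22·42, so 25⁻¹ ≡ 37 (mod 42).
Then y ↦ 37(y − 17) is a two-sided inverse to φ, so every y ∈ ℤ/42ℤ has a preimage.
Therefore φ is surjective.
Since φ is surjective, we find φ⁻¹(18): we need 25x ≡ 18 − 17 ≡ 1 (mod 42). Using 25⁻¹ = 37: x ≡ 37·1 = 37, so x = 37.
Check: φ(37) = 25·37 + 17 = 942 = 22·42 + 18 ≡ 18 (mod 42).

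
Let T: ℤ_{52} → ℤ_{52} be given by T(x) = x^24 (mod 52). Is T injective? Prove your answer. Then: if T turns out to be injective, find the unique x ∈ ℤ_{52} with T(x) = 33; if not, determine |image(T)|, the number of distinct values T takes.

4

T(1) = 1^24 = 1.
T(3): Repeated squaring mod 52: 3^1 ≡ 3, 3^2 ≡ 3² = 9, 3^4 ≡ 9² = 81 ≡ 29, 3^8 ≡ 29² = 841 ≡ 9, 3^16 ≡ 9² = 81 ≡ 29. Since 24 = 16 + 8, 3^24 ≡ 29·9: 29·9 = 261 ≡ 1. So 3^24 ≡ 1 (mod 52).
So T(1) = T(3) = 1 while 1 ≠ 3, therefore T is not injective.
Since T is not injective, we determine |image(T)|. Computing x^24 mod 52 for each x (by repeated squaring, reducing mod 52 at every step), the values T(0), T(1), …, T(51) are: 0, 1, 40, 1, 40, 1, 40, 1, 40, 1, 40, 1, 40, 13, 40, 1, 40, 1, 40, 1, 40, 1, 40, 1, 40, 1, 0, 1, 40, 1, 40, 1, 40, 1, 40, 1, 40, 1, 40, 13, 40, 1, 40, 1, 40, 1, 40, 1, 40, 1, 40, 1.
The distinct values are {0, 1, 13, 40}; there are 4 of them.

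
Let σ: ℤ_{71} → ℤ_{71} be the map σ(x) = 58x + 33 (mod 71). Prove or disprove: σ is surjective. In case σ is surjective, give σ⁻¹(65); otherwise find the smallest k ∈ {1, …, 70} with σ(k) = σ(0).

Recall that surjectivity means every element of the codomain has a preimage under σ.
Since gcd(58, 71) = 1, 58 is invertible modulo 71. Euclid's algorithm: 71 = 1·58 + 13, 58 = 4·13 + 6, 13 = 2·6 + 1; back-substituting gives 1 = 60·58 − 49·71, so 58⁻¹ ≡ 60 (mod 71).
For any y ∈ ℤ_{71}, x = 60(y − 33) mod 71 satisfies σ(x) = 58·60(y − 33) + 33 ≡ y (since 58·60 ≡ 1 mod 71). So every y has a preimage.
Thus σ is surjective.
Since σ is surjective, we find σ⁻¹(65): we need 58x ≡ 65 − 33 ≡ 32 (mod 71). Using 58⁻¹ = 60: x ≡ 60·32 = 1920 = 27·71 + 3, so x = 3.
Check: σ(3) = 58·3 + 33 = 207 = 2·71 + 65 ≡ 65 (mod 71).

3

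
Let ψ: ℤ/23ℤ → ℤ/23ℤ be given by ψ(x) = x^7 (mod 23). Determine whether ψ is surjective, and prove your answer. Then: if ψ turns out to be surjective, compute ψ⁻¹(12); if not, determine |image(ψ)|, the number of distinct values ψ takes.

8

Since 23 is prime, the nonzero elements of ℤ/23ℤ form a cyclic group of order 22.
As gcd(7, 22) = 1, raising to the 7th power is a bijection on this group: if s^7 ≡ t^7 then (st^{−1})^7 = 1, and the only element of order dividing gcd(7, 22) = 1 is 1, so s = t.
With ψ(0) = 0 this makes ψ injective on all of ℤ/23ℤ, hence bijective (finite equal-size domain and codomain). In particular ψ is surjective.
Since ψ is surjective, we find the preimage of 12. The inverse of x ↦ x^7 on (ℤ/23ℤ)^× is x ↦ x^19, because 7·19 = 133 = 6·22 + 1 ≡ 1 (mod 22) and x^{22} = 1 for x ≠ 0 (Fermat). So ψ⁻¹(12) = 12^19 mod 23.
Repeated squaring mod 23: 12^1 ≡ 12, 12^2 ≡ 12² = 144 ≡ 6, 12^4 ≡ 6² = 36 ≡ 13, 12^8 ≡ 13² = 169 ≡ 8, 12^16 ≡ 8² = 64 ≡ 18. Since 19 = 16 + 2 + 1, 12^19 ≡ 18·6·12: 18·6 = 108 ≡ 16, then 16·12 = 192 ≡ 8. So 12^19 ≡ 8 (mod 23).
Hence ψ⁻¹(12) = 8.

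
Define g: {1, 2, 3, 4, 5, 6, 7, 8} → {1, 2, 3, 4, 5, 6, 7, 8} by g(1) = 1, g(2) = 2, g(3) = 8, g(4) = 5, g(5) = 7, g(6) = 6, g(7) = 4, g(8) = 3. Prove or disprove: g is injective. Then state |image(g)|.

8

The values g(1), …, g(8) are 1, 2, 8, 5, 7, 6, 4, 3 — all distinct.
So g(s) = g(t) only when s = t, and g is injective.
The image of g is {1, 2, 3, 4, 5, 6, 7, 8}, which has 8 elements.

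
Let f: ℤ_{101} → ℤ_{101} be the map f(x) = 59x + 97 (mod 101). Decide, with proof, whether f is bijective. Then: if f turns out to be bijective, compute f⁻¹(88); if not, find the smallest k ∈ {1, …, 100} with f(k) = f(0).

Recall that injectivity means: for all s, t in the domain, f(s) = f(t) implies s = t.
If f(s) = f(t), then 59s ≡ 59t (mod 101). Because gcd(59, 101) = 1, we may cancel 59 to get s ≡ t (mod 101).
We now compute 59⁻¹ mod 101 explicitly. Euclid's algorithm: 101 = 1·59 + 42, 59 = 1·42 + 17, 42 = 2·17 + 8, 17 = 2·8 + 1; back-substituting gives 1 = 12·59 − 7·101, so 59⁻¹ ≡ 12 (mod 101).
For any y ∈ ℤ_{101}, x = 12(y − 97) mod 101 satisfies f(x) = 59·12(y − 97) + 97 ≡ y (since 59·12 ≡ 1 mod 101). So every y has a preimage.
Hence f is bijective.
Since f is bijective, we find f⁻¹(88): we need 59x ≡ 88 − 97 ≡ 92 (mod 101). Using 59⁻¹ = 12: x ≡ 12·92 = 1104 = 10·101 + 94, so x = 94.
Check: f(94) = 59·94 + 97 = 5643 = 55·101 + 88 ≡ 88 (mod 101).

94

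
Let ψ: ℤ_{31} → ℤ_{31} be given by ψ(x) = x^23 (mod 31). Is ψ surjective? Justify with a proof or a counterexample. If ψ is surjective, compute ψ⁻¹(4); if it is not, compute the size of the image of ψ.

16

Since 31 is prime, the nonzero elements of ℤ_{31} form a cyclic group of order 30.
As gcd(23, 30) = 1, raising to the 23rd power is a bijection on this group: if x_1^23 ≡ x_2^23 then (x_1x_2^{−1})^23 = 1, and the only element of order dividing gcd(23, 30) = 1 is 1, so x_1 = x_2.
With ψ(0) = 0 this makes ψ injective on all of ℤ_{31}, hence bijective (finite equal-size domain and codomain). In particular ψ is surjective.
Since ψ is surjective, we find the preimage of 4. The inverse of x ↦ x^23 on (ℤ_{31})^× is x ↦ x^17, because 23·17 = 391 = 13·30 + 1 ≡ 1 (mod 30) and x^{30} = 1 for x ≠ 0 (Fermat). So ψ⁻¹(4) = 4^17 mod 31.
Repeated squaring mod 31: 4^1 ≡ 4, 4^2 ≡ 4² = 16, 4^4 ≡ 16² = 256 ≡ 8, 4^8 ≡ 8² = 64 ≡ 2, 4^16 ≡ 2² = 4. Since 17 = 16 + 1, 4^17 ≡ 4·4: 4·4 = 16. So 4^17 ≡ 16 (mod 31).
Hence ψ⁻¹(4) = 16.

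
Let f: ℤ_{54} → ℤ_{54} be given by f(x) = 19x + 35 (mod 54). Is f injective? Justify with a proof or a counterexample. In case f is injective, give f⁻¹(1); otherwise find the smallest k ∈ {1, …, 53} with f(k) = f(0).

38

Suppose f(s) = f(t) in ℤ_{54}. Then 19s + 35 ≡ 19t + 35 (mod 54), therefore 19(s − t) ≡ 0 (mod 54).
Since gcd(19, 54) = 1, 19 is invertible modulo 54, thus s − t ≡ 0 (mod 54), i.e. s = t.
Hence f is injective.
We now compute 19⁻¹ mod 54 explicitly. Euclid's algorithm: 54 = 2·19 + 16, 19 = 1·16 + 3, 16 = 5·3 + 1; back-substituting gives 1 = 37·19 − 13·54, so 19⁻¹ ≡ 37 (mod 54).
Since f is injective, we find f⁻¹(1): we need 19x ≡ 1 − 35 ≡ 20 (mod 54). Using 19⁻¹ = 37: x ≡ 37·20 = 740 = 13·54 + 38, so x = 38.
Check: f(38) = 19·38 + 35 = 757 = 14·54 + 1 ≡ 1 (mod 54).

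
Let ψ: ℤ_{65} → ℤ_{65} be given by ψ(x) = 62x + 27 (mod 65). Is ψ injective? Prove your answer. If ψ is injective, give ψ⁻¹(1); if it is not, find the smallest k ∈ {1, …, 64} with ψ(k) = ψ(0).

52

By definition, ψ is injective if ψ(x_1) = ψ(x_2) implies x_1 = x_2.
If ψ(x_1) = ψ(x_2), then 62x_1 ≡ 62x_2 (mod 65). Because gcd(62, 65) = 1, we may cancel 62 to get x_1 ≡ x_2 (mod 65).
Hence ψ is injective.
We now compute 62⁻¹ mod 65 explicitly. Euclid's algorithm: 65 = 1·62 + 3, 62 = 20·3 + 2, 3 = 1·2 + 1; back-substituting gives 1 = 43·62 − 41·65, so 62⁻¹ ≡ 43 (mod 65).
Since ψ is injective, we compute ψ⁻¹(1): solve 62x + 27 ≡ 1 (mod 65), i.e. 62x ≡ 39 (mod 65).
Multiplying by 62⁻¹ = 43 gives x ≡ 43·39 = 1677 = 25·65 + 52 ≡ 52 (mod 65).
Check: ψ(52) = 62·52 + 27 = 3251 = 50·65 + 1 ≡ 1 (mod 65).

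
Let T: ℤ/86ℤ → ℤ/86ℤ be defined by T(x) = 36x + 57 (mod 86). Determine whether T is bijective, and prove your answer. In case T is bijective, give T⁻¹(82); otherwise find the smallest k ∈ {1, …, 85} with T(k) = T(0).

43

We have gcd(36, 86) = 2 > 1. Taking u = 0 and v = 43: T(0) = 57 and T(43) = 36·43 + 57 = 1605 ≡ 57 (mod 86).
So T(0) = T(43) while 0 ≠ 43, therefore T is not injective, hence not bijective.
Since T is not bijective, we find the least positive k with T(k) = T(0): this means 36k ≡ 0 (mod 86), i.e. 86 ∣ 36k. Since gcd(36, 86) = 2, dividing through by 2 this holds exactly when 43 ∣ 18k, and as gcd(18, 43) = 1, exactly when 43 ∣ k.
The smallest positive such k is 43.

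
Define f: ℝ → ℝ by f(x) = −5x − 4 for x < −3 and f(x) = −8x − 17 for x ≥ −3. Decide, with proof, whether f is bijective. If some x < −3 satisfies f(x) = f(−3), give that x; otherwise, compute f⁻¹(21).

-5

Both pieces are strictly decreasing (slopes −5 and −8), so each is injective on its own interval.
The left piece maps (−∞, −3) onto (11, ∞); the right piece maps [−3, ∞) onto (−∞, 7].
The images leave a gap (11 has no preimage), so f is not surjective, hence not bijective.
Because the two images are disjoint, no x < −3 has f(x) = f(−3), so we compute f⁻¹(21): 21 lies in (11, ∞), so solve −5x − 4 = 21: x = (21 + 4)/(−5) = −5.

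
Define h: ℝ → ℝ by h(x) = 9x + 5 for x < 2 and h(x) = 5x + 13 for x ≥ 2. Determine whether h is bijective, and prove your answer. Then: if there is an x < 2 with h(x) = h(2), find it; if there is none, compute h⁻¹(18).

13/9

Both pieces are strictly increasing (slopes 9 and 5), so each is injective on its own interval.
The left piece maps (−∞, 2) onto (−∞, 23); the right piece maps [2, ∞) onto [23, ∞).
Since 23 = 23, the images partition ℝ: h is injective and surjective, hence bijective.
Because the two images are disjoint, no x < 2 has h(x) = h(2), so we compute h⁻¹(18): 18 lies in (−∞, 23), so solve 9x + 5 = 18: x = (18 − 5)/9 = 13/9.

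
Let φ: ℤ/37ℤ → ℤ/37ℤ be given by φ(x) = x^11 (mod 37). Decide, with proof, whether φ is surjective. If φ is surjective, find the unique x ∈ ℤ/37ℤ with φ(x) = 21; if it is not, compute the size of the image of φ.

4

Since 37 is prime, the nonzero elements of ℤ/37ℤ form a cyclic group of order 36.
As gcd(11, 36) = 1, raising to the 11th power is a bijection on this group: if u^11 ≡ v^11 then (uv^{−1})^11 = 1, and the only element of order dividing gcd(11, 36) = 1 is 1, so u = v.
With φ(0) = 0 this makes φ injective on all of ℤ/37ℤ, hence bijective (finite equal-size domain and codomain). In particular φ is surjective.
Since φ is surjective, we find the preimage of 21. The inverse of x ↦ x^11 on (ℤ/37ℤ)^× is x ↦ x^23, because 11·23 = 253 = 7·36 + 1 ≡ 1 (mod 36) and x^{36} = 1 for x ≠ 0 (Fermat). So φ⁻¹(21) = 21^23 mod 37.
Repeated squaring mod 37: 21^1 ≡ 21, 21^2 ≡ 21² = 441 ≡ 34, 21^4 ≡ 34² = 1156 ≡ 9, 21^8 ≡ 9² = 81 ≡ 7, 21^16 ≡ 7² = 49 ≡ 12. Since 23 = 16 + 4 + 2 + 1, 21^23 ≡ 12·9·34·21: 12·9 = 108 ≡ 34, then 34·34 = 1156 ≡ 9, then 9·21 = 189 ≡ 4. So 21^23 ≡ 4 (mod 37).
Hence φ⁻¹(21) = 4.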